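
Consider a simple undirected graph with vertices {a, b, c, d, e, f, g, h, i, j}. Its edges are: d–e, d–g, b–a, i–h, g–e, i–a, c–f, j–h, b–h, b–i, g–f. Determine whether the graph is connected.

Component: {a, b, h, i, j}
Component: {c, d, e, f, g}
There are 2 separate components, so the graph is not connected.

No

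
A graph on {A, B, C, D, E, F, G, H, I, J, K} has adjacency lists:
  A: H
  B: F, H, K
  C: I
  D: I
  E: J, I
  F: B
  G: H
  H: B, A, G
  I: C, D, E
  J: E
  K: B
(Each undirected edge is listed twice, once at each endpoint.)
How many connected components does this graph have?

2

Component: {C, D, E, I, J}
Component: {A, B, F, G, H, K}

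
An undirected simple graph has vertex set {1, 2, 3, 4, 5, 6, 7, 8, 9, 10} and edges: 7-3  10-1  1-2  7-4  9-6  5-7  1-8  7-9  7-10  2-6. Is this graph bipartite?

Yes

A valid 2-coloring puts {2, 3, 4, 5, 8, 9, 10} on one side and {1, 6, 7} on the other; every edge crosses between the two sides.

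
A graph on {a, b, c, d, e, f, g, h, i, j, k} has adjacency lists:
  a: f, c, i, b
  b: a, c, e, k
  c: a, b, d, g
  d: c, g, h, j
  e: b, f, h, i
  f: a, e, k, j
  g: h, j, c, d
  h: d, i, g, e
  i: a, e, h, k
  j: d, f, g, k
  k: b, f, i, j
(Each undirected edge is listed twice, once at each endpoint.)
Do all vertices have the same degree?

Yes

Degrees: a:4, b:4, c:4, d:4, e:4, f:4, g:4, h:4, i:4, j:4, k:4
All degrees equal 4; the graph is regular.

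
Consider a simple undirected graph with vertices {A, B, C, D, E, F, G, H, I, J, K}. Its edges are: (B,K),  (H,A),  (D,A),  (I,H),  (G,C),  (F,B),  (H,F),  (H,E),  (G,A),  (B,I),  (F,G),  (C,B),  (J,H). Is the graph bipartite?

Partition the vertices as {B, D, G, H} vs {A, C, E, F, I, J, K}. Each listed edge has one endpoint in each part, so the graph is bipartite.

Yes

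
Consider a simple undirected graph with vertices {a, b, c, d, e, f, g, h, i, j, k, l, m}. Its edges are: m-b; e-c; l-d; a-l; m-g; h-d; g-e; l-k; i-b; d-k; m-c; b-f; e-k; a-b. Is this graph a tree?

No

|V| = 13, |E| = 14.
It splits into 2 components, so it cannot be a tree.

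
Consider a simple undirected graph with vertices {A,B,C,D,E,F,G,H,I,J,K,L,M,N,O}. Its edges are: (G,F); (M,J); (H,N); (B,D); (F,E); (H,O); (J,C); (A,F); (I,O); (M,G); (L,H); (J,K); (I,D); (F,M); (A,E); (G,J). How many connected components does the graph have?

Component: {B, D, H, I, L, N, O}
Component: {A, C, E, F, G, J, K, M}

2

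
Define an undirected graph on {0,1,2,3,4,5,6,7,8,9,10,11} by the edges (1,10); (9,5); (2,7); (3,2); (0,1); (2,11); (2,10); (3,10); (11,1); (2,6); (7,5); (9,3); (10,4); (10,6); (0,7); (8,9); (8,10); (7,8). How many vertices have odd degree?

Degrees: 0:2, 1:3, 2:5, 3:3, 4:1, 5:2, 6:2, 7:4, 8:3, 9:3, 10:6, 11:2
Odd-degree vertices: 1, 2, 3, 4, 8, 9.

6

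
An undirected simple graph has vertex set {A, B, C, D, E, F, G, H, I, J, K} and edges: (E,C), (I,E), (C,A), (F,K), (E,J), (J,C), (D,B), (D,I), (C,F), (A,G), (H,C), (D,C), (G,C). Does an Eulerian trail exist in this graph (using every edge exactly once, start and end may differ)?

No

Degrees: A:2, B:1, C:7, D:3, E:3, F:2, G:2, H:1, I:2, J:2, K:1
Odd-degree vertices: B, C, D, E, H, K (6 total).
With 6 odd-degree vertices (more than two), no single trail can use every edge.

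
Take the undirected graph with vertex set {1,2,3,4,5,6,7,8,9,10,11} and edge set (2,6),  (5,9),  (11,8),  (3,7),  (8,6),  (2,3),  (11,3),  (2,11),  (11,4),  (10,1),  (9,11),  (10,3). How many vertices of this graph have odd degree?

Degrees: 1:1, 2:3, 3:4, 4:1, 5:1, 6:2, 7:1, 8:2, 9:2, 10:2, 11:5
Odd-degree vertices: 1, 2, 4, 5, 7, 11.

6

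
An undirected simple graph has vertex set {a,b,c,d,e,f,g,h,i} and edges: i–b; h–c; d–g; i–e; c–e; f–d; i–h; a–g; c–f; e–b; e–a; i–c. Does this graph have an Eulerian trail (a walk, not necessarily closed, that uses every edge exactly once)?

Yes

Degrees: a:2, b:2, c:4, d:2, e:4, f:2, g:2, h:2, i:4
Odd-degree vertices: none (0 total).
The non-isolated vertices are connected and exactly 0 have odd degree, so an Eulerian trail exists.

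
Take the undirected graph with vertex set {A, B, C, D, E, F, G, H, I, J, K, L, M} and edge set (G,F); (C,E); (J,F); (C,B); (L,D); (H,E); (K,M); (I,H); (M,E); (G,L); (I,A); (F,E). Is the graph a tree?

Yes

The graph has 13 vertices and 12 edges.
It is connected with exactly 12 edges, hence acyclic — it is a tree.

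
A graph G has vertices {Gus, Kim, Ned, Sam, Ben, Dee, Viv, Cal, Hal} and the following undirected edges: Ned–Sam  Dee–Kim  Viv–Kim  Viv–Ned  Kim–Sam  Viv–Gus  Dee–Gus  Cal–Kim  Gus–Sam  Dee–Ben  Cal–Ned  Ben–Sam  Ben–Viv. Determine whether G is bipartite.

Yes

Color {Sam, Dee, Viv, Cal, Hal} black and {Gus, Kim, Ned, Ben} white. No edge joins two same-colored vertices, so the graph is bipartite.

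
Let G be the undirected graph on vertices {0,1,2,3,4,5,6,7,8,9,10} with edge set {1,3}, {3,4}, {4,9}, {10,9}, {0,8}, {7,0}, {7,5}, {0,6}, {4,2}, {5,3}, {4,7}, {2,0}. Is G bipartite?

Yes

Color {2, 3, 6, 7, 8, 9} black and {0, 1, 4, 5, 10} white. No edge joins two same-colored vertices, so the graph is bipartite.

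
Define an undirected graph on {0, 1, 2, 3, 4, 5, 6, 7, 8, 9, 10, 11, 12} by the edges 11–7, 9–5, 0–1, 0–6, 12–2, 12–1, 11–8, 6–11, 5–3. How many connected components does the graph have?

Component: {4}
Component: {10}
Component: {3, 5, 9}
Component: {0, 1, 2, 6, 7, 8, 11, 12}

4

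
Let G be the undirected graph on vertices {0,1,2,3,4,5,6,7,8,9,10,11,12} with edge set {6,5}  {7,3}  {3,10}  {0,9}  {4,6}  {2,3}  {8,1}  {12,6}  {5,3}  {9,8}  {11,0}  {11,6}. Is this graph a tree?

Yes

|V| = 13, |E| = 12.
It is connected with exactly 12 edges, hence acyclic — it is a tree.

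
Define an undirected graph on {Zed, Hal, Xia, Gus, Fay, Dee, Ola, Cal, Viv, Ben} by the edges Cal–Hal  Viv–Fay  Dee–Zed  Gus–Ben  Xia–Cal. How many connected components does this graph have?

5

Component: {Ola}
Component: {Zed, Dee}
Component: {Gus, Ben}
Component: {Fay, Viv}
Component: {Hal, Xia, Cal}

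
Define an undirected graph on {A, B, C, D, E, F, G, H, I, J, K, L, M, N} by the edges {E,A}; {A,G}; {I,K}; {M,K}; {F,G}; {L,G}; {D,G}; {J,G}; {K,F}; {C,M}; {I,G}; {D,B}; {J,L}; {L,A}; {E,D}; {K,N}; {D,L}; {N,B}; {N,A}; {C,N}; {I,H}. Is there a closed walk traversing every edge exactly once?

Degrees: A:4, B:2, C:2, D:4, E:2, F:2, G:6, H:1, I:3, J:2, K:4, L:4, M:2, N:4
H, I have odd degree; an Eulerian circuit needs every degree to be even, so none exists.

No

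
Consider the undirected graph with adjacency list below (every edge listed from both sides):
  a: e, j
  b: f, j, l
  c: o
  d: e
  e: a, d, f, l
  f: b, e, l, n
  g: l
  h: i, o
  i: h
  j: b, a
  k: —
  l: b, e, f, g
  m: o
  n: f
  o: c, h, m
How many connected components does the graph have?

3

Component: {k}
Component: {c, h, i, m, o}
Component: {a, b, d, e, f, g, j, l, n}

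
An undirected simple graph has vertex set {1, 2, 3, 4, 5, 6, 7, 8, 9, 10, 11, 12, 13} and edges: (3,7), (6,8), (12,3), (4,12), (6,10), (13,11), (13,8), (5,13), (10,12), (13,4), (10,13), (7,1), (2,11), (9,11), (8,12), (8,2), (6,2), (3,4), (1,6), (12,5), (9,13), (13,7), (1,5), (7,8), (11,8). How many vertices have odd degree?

8

Degrees: 1:3, 2:3, 3:3, 4:3, 5:3, 6:4, 7:4, 8:6, 9:2, 10:3, 11:4, 12:5, 13:7
Odd-degree vertices: 1, 2, 3, 4, 5, 10, 12, 13.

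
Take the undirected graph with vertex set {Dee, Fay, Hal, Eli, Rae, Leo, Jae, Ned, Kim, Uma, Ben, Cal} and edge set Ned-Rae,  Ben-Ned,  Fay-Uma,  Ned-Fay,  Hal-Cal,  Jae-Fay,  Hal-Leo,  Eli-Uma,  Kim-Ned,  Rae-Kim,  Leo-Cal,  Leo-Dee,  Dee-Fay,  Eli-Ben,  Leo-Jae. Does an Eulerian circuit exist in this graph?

Degrees: Dee:2, Fay:4, Hal:2, Eli:2, Rae:2, Leo:4, Jae:2, Ned:4, Kim:2, Uma:2, Ben:2, Cal:2
All degrees are even and the non-isolated vertices are connected — an Eulerian circuit exists.

Yes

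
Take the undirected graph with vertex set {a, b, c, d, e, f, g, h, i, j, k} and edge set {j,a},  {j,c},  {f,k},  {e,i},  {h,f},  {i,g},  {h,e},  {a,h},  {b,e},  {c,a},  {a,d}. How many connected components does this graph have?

Component: {a, b, c, d, e, f, g, h, i, j, k}

1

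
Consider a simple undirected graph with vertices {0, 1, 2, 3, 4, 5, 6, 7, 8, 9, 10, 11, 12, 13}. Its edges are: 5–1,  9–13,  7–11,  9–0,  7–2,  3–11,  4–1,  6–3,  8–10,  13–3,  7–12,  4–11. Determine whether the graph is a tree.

No

The graph has 14 vertices and 12 edges.
It splits into 2 components, so it cannot be a tree.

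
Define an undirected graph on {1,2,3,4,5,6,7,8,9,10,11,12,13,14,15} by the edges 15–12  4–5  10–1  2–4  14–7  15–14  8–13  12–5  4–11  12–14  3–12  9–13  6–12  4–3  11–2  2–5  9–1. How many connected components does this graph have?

2

Component: {1, 8, 9, 10, 13}
Component: {2, 3, 4, 5, 6, 7, 11, 12, 14, 15}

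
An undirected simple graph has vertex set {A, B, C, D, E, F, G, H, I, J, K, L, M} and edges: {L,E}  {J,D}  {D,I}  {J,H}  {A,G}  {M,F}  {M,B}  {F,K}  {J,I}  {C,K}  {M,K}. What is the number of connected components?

Component: {A, G}
Component: {E, L}
Component: {D, H, I, J}
Component: {B, C, F, K, M}

4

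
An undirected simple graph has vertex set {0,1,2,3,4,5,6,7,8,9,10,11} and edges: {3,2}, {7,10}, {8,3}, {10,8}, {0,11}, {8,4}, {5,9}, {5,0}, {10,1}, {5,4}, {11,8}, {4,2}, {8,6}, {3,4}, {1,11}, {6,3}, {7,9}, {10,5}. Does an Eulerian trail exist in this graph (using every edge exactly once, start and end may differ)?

Yes

Degrees: 0:2, 1:2, 2:2, 3:4, 4:4, 5:4, 6:2, 7:2, 8:5, 9:2, 10:4, 11:3
Odd-degree vertices: 8, 11 (2 total).
The non-isolated vertices are connected and exactly 2 have odd degree, so an Eulerian trail exists (from 8 to 11).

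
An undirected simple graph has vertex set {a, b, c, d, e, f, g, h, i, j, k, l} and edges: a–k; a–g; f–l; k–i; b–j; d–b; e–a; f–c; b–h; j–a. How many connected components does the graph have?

Component: {c, f, l}
Component: {a, b, d, e, g, h, i, j, k}

2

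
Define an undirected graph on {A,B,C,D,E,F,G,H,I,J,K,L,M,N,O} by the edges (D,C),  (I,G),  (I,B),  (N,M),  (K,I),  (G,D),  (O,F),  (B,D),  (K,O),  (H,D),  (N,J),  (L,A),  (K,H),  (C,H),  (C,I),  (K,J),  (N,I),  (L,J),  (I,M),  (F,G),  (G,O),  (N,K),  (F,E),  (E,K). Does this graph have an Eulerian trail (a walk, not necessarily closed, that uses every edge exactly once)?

No

Degrees: A:1, B:2, C:3, D:4, E:2, F:3, G:4, H:3, I:6, J:3, K:6, L:2, M:2, N:4, O:3
Odd-degree vertices: A, C, F, H, J, O (6 total).
An Eulerian trail requires 0 or 2 odd-degree vertices; here there are 6.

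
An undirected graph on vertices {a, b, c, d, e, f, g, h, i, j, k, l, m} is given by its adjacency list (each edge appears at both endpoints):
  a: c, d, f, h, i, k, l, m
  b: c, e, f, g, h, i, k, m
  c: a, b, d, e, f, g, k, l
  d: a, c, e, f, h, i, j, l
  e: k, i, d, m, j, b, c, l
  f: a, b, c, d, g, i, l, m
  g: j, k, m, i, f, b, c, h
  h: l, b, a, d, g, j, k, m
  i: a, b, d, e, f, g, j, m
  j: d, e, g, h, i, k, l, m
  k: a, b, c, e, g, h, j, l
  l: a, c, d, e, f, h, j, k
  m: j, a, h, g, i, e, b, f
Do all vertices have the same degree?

Yes

Degrees: a:8, b:8, c:8, d:8, e:8, f:8, g:8, h:8, i:8, j:8, k:8, l:8, m:8
All degrees equal 8; the graph is regular.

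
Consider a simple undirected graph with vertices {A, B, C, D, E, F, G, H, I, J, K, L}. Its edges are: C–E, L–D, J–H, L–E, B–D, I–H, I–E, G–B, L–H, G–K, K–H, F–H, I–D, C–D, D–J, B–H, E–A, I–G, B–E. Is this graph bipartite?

A valid 2-coloring puts {D, E, G, H} on one side and {A, B, C, F, I, J, K, L} on the other; every edge crosses between the two sides.

Yes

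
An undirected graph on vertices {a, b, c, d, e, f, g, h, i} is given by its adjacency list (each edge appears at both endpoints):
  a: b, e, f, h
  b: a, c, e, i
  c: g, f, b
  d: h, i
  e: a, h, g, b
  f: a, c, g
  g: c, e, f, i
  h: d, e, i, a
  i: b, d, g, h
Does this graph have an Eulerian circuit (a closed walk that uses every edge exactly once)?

No

Degrees: a:4, b:4, c:3, d:2, e:4, f:3, g:4, h:4, i:4
c, f have odd degree; an Eulerian circuit needs every degree to be even, so none exists.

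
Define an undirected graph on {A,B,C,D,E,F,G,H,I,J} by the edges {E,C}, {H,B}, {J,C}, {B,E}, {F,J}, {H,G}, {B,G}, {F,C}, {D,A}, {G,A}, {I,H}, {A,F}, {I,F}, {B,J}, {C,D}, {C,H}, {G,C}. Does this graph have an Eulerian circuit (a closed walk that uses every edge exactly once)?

No

Degrees: A:3, B:4, C:6, D:2, E:2, F:4, G:4, H:4, I:2, J:3
A, J have odd degree; an Eulerian circuit needs every degree to be even, so none exists.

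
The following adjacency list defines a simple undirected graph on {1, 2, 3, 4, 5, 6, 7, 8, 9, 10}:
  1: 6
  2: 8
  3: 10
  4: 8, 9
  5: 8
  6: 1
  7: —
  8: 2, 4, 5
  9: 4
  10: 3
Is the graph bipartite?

Partition the vertices as {6, 7, 8, 9, 10} vs {1, 2, 3, 4, 5}. Each listed edge has one endpoint in each part, so the graph is bipartite.

Yes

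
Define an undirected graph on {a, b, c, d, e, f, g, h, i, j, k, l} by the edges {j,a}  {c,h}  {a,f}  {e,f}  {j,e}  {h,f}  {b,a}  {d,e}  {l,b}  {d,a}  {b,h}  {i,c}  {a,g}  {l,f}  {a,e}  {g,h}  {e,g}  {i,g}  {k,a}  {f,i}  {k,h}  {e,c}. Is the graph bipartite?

a-e-f-a is an odd cycle (length 3), and a bipartite graph can contain only even cycles.

No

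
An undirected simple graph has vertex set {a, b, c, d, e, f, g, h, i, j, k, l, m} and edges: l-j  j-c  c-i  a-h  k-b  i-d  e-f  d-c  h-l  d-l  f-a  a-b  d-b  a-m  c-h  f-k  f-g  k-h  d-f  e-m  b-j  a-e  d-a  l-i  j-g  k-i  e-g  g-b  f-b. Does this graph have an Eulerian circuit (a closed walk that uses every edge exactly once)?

Degrees: a:6, b:6, c:4, d:6, e:4, f:6, g:4, h:4, i:4, j:4, k:4, l:4, m:2
Every vertex has even degree and the edges form a single connected piece, so an Eulerian circuit exists.

Yes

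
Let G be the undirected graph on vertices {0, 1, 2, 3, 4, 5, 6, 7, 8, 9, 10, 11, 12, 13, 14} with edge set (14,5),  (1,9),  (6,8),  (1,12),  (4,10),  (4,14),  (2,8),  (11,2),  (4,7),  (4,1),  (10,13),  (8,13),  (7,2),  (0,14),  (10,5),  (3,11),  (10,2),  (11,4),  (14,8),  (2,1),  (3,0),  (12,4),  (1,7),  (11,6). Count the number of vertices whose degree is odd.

4

Degrees: 0:2, 1:5, 2:5, 3:2, 4:6, 5:2, 6:2, 7:3, 8:4, 9:1, 10:4, 11:4, 12:2, 13:2, 14:4
Odd-degree vertices: 1, 2, 7, 9.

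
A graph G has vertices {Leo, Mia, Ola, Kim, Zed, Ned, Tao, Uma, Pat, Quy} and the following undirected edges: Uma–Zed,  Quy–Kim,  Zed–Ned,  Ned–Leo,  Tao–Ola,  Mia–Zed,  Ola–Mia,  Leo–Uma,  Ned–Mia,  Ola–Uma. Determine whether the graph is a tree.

|V| = 10, |E| = 10.
It splits into 3 components, so it cannot be a tree.

No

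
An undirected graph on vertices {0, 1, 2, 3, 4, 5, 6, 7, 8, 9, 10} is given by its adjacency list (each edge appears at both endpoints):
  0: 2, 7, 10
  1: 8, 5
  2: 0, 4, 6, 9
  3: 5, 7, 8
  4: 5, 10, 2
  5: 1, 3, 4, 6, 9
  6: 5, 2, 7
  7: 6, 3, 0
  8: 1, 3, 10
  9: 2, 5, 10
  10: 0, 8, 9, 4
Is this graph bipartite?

4-5-1-8-10-4 is an odd cycle (length 5), and a bipartite graph can contain only even cycles.

No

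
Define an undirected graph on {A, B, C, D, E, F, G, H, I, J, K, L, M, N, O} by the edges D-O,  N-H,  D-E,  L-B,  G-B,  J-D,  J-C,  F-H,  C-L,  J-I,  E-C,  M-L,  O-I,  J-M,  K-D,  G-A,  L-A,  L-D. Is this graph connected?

Component: {F, H, N}
Component: {A, B, C, D, E, G, I, J, K, L, M, O}
No edge joins these 2 groups, so the graph is disconnected.

No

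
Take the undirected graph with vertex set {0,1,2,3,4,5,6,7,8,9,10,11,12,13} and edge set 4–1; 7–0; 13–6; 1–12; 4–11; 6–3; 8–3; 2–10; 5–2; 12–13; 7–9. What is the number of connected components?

3

Component: {0, 7, 9}
Component: {2, 5, 10}
Component: {1, 3, 4, 6, 8, 11, 12, 13}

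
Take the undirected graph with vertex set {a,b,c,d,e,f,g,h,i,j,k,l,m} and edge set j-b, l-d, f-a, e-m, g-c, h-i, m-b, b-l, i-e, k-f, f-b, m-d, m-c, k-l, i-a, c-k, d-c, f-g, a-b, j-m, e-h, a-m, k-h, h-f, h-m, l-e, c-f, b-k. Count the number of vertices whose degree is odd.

6

Degrees: a:4, b:6, c:5, d:3, e:4, f:6, g:2, h:5, i:3, j:2, k:5, l:4, m:7
Odd-degree vertices: c, d, h, i, k, m.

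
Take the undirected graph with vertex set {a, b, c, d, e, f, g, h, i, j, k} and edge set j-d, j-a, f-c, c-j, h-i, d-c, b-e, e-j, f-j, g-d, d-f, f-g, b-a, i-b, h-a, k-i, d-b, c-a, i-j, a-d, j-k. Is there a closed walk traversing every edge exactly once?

No

Degrees: a:5, b:4, c:4, d:6, e:2, f:4, g:2, h:2, i:4, j:7, k:2
a, j have odd degree; an Eulerian circuit needs every degree to be even, so none exists.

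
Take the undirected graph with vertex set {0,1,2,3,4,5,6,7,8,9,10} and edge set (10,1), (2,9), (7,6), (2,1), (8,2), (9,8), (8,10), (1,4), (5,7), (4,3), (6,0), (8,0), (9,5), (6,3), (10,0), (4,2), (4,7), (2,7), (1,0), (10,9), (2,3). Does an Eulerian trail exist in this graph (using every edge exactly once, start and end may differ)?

Degrees: 0:4, 1:4, 2:6, 3:3, 4:4, 5:2, 6:3, 7:4, 8:4, 9:4, 10:4
Odd-degree vertices: 3, 6 (2 total).
With 2 odd-degree vertices and all edges in one connected piece, an Eulerian trail exists (from 3 to 6).

Yes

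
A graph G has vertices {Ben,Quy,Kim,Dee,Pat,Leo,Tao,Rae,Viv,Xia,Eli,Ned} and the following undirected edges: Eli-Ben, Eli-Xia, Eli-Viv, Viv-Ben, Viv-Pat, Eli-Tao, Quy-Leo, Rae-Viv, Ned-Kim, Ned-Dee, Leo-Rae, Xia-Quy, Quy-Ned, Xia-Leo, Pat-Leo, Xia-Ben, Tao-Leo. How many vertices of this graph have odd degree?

6

Degrees: Ben:3, Quy:3, Kim:1, Dee:1, Pat:2, Leo:5, Tao:2, Rae:2, Viv:4, Xia:4, Eli:4, Ned:3
Odd-degree vertices: Ben, Quy, Kim, Dee, Leo, Ned.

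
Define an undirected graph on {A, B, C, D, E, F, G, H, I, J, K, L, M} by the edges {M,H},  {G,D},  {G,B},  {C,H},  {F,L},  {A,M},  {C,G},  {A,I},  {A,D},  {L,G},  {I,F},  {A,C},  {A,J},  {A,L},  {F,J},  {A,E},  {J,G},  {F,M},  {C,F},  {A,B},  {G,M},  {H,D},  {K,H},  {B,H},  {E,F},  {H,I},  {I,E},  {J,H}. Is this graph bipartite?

F-E-I-F is an odd cycle (length 3), and a bipartite graph can contain only even cycles.

No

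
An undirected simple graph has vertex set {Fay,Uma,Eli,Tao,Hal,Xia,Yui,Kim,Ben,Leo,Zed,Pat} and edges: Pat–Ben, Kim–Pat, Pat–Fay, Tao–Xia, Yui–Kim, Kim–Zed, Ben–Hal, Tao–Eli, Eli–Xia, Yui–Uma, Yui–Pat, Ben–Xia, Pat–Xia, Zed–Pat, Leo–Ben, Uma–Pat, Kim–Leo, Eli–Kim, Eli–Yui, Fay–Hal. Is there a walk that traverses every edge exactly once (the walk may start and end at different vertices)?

Degrees: Fay:2, Uma:2, Eli:4, Tao:2, Hal:2, Xia:4, Yui:4, Kim:5, Ben:4, Leo:2, Zed:2, Pat:7
Odd-degree vertices: Kim, Pat (2 total).
With 2 odd-degree vertices and all edges in one connected piece, an Eulerian trail exists (from Kim to Pat).

Yes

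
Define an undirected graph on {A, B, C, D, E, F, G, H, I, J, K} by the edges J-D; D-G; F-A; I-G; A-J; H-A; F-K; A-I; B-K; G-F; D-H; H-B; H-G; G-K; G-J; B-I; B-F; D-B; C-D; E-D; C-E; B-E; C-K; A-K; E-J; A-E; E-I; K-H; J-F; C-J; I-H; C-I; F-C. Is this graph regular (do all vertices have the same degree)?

Degrees: A:6, B:6, C:6, D:6, E:6, F:6, G:6, H:6, I:6, J:6, K:6
All degrees equal 6; the graph is regular.

Yes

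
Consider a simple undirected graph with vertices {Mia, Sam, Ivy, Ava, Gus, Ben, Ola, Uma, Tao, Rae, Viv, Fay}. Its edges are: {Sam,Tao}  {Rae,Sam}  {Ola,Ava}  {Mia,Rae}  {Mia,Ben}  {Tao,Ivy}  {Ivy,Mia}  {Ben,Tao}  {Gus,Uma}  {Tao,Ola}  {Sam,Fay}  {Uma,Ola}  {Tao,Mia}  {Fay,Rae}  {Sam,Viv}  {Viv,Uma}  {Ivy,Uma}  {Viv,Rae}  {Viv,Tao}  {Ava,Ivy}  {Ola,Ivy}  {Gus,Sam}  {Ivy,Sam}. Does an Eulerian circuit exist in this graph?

Degrees: Mia:4, Sam:6, Ivy:6, Ava:2, Gus:2, Ben:2, Ola:4, Uma:4, Tao:6, Rae:4, Viv:4, Fay:2
Every vertex has even degree and the edges form a single connected piece, so an Eulerian circuit exists.

Yes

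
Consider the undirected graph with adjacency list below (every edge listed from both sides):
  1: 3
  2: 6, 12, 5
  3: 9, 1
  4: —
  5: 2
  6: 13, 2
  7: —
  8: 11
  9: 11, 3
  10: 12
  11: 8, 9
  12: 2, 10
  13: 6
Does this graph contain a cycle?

The graph has 13 vertices, 9 edges, and 4 connected components.
Since 9 = 13 - 4, the graph is a forest and contains no cycle.

No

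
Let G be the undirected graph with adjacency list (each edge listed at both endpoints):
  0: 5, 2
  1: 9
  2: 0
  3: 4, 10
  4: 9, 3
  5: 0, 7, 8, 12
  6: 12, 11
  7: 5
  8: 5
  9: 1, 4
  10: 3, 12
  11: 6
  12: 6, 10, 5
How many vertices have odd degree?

6

Degrees: 0:2, 1:1, 2:1, 3:2, 4:2, 5:4, 6:2, 7:1, 8:1, 9:2, 10:2, 11:1, 12:3
Odd-degree vertices: 1, 2, 7, 8, 11, 12.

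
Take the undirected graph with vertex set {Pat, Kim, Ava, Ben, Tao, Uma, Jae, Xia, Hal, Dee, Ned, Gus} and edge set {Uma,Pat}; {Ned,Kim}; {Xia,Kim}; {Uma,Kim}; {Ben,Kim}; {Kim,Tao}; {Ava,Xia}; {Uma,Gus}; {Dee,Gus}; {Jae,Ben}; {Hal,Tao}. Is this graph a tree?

Yes

|V| = 12, |E| = 11.
It is connected with exactly 11 edges, hence acyclic — it is a tree.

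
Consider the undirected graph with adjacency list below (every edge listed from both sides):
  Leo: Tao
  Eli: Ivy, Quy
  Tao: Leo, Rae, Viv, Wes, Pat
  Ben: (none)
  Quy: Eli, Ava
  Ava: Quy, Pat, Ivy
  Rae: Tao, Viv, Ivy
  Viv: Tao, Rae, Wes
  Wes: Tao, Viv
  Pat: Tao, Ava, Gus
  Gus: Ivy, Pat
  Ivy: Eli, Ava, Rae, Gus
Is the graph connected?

Component: {Ben}
Component: {Leo, Eli, Tao, Quy, Ava, Rae, Viv, Wes, Pat, Gus, Ivy}
No edge joins these 2 groups, so the graph is disconnected.

No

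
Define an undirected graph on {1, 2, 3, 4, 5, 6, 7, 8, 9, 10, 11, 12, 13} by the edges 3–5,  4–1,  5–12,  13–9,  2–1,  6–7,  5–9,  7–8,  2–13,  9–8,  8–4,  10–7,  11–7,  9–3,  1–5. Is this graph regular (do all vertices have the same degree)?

No

Degrees: 1:3, 2:2, 3:2, 4:2, 5:4, 6:1, 7:4, 8:3, 9:4, 10:1, 11:1, 12:1, 13:2
Vertex 6 has degree 1 while 5 has degree 4, so the graph is not regular.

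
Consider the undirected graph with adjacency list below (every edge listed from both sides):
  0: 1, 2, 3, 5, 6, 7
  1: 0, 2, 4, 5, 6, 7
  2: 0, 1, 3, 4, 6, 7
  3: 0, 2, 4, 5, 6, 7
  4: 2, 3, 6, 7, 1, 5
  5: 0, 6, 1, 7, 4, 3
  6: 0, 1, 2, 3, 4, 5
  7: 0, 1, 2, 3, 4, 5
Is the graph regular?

Degrees: 0:6, 1:6, 2:6, 3:6, 4:6, 5:6, 6:6, 7:6
Every vertex has degree 6, so the graph is 6-regular.

Yes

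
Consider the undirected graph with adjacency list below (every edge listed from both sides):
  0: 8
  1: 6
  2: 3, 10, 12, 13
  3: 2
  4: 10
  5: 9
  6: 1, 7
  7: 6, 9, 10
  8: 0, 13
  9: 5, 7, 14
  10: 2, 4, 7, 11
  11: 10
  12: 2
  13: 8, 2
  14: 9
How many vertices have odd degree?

Degrees: 0:1, 1:1, 2:4, 3:1, 4:1, 5:1, 6:2, 7:3, 8:2, 9:3, 10:4, 11:1, 12:1, 13:2, 14:1
Odd-degree vertices: 0, 1, 3, 4, 5, 7, 9, 11, 12, 14.

10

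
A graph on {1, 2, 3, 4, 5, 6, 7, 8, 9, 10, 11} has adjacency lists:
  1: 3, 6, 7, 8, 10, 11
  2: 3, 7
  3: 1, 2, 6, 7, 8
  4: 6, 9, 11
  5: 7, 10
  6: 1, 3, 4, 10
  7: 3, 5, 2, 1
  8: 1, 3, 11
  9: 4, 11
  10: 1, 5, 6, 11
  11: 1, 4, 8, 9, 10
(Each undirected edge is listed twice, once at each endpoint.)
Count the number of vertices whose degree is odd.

Degrees: 1:6, 2:2, 3:5, 4:3, 5:2, 6:4, 7:4, 8:3, 9:2, 10:4, 11:5
Odd-degree vertices: 3, 4, 8, 11.

4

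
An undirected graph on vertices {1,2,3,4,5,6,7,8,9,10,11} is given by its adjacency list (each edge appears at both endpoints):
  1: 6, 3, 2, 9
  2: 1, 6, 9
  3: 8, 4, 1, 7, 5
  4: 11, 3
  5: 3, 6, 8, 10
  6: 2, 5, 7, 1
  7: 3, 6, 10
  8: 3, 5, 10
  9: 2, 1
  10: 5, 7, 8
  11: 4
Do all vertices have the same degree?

Degrees: 1:4, 2:3, 3:5, 4:2, 5:4, 6:4, 7:3, 8:3, 9:2, 10:3, 11:1
Vertex 11 has degree 1 while 3 has degree 5, so the graph is not regular.

No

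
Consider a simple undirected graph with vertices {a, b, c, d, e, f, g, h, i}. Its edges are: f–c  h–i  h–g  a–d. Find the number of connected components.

5

Component: {b}
Component: {e}
Component: {a, d}
Component: {c, f}
Component: {g, h, i}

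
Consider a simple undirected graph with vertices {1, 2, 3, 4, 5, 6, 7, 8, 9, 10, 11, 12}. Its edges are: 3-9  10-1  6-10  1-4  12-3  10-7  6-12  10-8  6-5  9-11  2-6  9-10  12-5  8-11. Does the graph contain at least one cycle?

Yes

|V| = 12, |E| = 14, number of components = 1.
Since 14 > 12 - 1, a cycle must exist; for instance 10-8-11-9-3-12-6-10.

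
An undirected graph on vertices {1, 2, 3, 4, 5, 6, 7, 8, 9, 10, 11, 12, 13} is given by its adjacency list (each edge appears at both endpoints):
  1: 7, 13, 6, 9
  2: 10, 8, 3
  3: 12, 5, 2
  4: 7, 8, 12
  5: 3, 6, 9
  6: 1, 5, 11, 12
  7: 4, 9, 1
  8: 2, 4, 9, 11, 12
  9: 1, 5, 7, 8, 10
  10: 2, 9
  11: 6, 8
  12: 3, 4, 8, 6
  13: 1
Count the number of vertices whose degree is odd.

8

Degrees: 1:4, 2:3, 3:3, 4:3, 5:3, 6:4, 7:3, 8:5, 9:5, 10:2, 11:2, 12:4, 13:1
Odd-degree vertices: 2, 3, 4, 5, 7, 8, 9, 13.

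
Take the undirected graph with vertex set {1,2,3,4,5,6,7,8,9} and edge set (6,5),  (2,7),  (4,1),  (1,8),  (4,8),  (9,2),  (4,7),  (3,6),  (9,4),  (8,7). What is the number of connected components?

2

Component: {3, 5, 6}
Component: {1, 2, 4, 7, 8, 9}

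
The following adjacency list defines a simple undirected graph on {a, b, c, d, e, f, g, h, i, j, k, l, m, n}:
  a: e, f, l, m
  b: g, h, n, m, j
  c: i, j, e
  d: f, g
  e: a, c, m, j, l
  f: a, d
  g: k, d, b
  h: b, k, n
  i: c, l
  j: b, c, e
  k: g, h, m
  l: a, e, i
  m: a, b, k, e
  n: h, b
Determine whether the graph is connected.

A breadth-first search from a visits a, m, f, l, e, k, b, d, i, j, c, h, g, n — all 14 vertices — so the graph is connected.

Yes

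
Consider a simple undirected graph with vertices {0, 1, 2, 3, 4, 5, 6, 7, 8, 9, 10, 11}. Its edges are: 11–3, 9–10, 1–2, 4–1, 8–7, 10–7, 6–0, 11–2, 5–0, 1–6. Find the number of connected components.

2

Component: {7, 8, 9, 10}
Component: {0, 1, 2, 3, 4, 5, 6, 11}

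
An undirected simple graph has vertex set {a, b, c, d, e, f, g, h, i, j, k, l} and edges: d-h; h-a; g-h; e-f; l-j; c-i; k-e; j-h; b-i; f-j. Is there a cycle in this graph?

No

|V| = 12, |E| = 10, number of components = 2.
Since 10 = 12 - 2, the graph is a forest and contains no cycle.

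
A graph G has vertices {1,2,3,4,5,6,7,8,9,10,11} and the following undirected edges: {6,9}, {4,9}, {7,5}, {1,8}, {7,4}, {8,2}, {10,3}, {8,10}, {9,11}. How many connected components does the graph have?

Component: {1, 2, 3, 8, 10}
Component: {4, 5, 6, 7, 9, 11}

2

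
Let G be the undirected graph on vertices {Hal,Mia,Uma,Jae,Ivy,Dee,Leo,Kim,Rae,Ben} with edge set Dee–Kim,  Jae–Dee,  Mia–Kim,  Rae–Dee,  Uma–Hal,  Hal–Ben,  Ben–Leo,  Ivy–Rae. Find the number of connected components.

Component: {Hal, Uma, Leo, Ben}
Component: {Mia, Jae, Ivy, Dee, Kim, Rae}

2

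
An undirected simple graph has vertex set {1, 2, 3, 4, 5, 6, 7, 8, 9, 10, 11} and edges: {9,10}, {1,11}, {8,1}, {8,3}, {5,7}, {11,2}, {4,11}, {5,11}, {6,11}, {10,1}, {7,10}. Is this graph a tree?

|V| = 11, |E| = 11.
A tree on 11 vertices has exactly 10 edges; this graph has 11, so it contains a cycle and is not a tree.

No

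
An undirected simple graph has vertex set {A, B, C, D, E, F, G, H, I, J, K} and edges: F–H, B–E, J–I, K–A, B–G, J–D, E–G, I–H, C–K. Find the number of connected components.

3

Component: {A, C, K}
Component: {B, E, G}
Component: {D, F, H, I, J}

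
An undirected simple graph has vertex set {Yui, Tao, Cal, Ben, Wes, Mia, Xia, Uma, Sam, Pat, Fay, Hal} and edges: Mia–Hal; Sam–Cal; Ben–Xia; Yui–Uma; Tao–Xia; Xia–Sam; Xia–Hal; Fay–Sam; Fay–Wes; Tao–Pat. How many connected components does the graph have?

2

Component: {Yui, Uma}
Component: {Tao, Cal, Ben, Wes, Mia, Xia, Sam, Pat, Fay, Hal}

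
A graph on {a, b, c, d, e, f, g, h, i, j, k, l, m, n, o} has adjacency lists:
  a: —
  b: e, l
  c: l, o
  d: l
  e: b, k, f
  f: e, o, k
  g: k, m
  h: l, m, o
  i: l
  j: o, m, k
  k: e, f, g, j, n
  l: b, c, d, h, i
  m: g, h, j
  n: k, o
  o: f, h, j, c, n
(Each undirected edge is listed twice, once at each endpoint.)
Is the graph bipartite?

No

The cycle f-e-k-f has length 3, which is odd, so the graph is not bipartite.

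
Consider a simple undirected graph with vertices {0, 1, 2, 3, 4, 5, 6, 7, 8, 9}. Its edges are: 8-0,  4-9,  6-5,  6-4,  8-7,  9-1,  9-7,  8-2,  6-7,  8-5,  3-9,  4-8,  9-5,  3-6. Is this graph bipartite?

Yes

Partition the vertices as {6, 8, 9} vs {0, 1, 2, 3, 4, 5, 7}. Each listed edge has one endpoint in each part, so the graph is bipartite.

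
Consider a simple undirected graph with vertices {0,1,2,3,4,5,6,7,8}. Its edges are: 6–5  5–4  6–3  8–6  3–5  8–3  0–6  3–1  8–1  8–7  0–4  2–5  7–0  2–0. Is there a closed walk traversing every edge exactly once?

Yes

Degrees: 0:4, 1:2, 2:2, 3:4, 4:2, 5:4, 6:4, 7:2, 8:4
All degrees are even and the non-isolated vertices are connected — an Eulerian circuit exists.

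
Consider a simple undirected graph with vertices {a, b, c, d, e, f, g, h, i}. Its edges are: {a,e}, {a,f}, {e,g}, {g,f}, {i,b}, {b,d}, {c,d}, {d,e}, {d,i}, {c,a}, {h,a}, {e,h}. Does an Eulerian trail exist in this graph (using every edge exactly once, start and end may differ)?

Degrees: a:4, b:2, c:2, d:4, e:4, f:2, g:2, h:2, i:2
Odd-degree vertices: none (0 total).
The non-isolated vertices are connected and exactly 0 have odd degree, so an Eulerian trail exists.

Yes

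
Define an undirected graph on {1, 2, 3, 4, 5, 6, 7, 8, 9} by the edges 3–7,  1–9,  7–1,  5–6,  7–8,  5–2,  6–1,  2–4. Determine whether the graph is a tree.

The graph has 9 vertices and 8 edges.
Connected and |E| = |V| - 1, which characterizes a tree.

Yes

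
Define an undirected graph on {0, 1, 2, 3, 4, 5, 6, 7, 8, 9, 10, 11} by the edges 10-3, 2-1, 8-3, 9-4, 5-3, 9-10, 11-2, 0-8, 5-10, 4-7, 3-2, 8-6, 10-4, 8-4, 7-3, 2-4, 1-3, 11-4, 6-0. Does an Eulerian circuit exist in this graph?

Yes

Degrees: 0:2, 1:2, 2:4, 3:6, 4:6, 5:2, 6:2, 7:2, 8:4, 9:2, 10:4, 11:2
All degrees are even and the non-isolated vertices are connected — an Eulerian circuit exists.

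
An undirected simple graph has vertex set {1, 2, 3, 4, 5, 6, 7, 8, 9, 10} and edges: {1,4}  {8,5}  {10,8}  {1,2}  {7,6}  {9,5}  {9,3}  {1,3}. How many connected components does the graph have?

Component: {6, 7}
Component: {1, 2, 3, 4, 5, 8, 9, 10}

2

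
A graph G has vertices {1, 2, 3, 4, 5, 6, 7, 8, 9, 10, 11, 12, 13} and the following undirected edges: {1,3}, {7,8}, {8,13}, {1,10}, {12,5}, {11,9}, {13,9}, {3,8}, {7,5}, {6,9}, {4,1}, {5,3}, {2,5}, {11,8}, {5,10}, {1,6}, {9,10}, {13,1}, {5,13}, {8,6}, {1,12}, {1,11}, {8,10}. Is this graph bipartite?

Partition the vertices as {2, 3, 4, 6, 7, 10, 11, 12, 13} vs {1, 5, 8, 9}. Each listed edge has one endpoint in each part, so the graph is bipartite.

Yes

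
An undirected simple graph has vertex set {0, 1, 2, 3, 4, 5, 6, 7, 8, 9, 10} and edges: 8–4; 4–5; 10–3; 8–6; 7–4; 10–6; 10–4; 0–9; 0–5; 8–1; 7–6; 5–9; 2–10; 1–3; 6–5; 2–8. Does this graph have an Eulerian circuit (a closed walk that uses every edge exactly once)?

Degrees: 0:2, 1:2, 2:2, 3:2, 4:4, 5:4, 6:4, 7:2, 8:4, 9:2, 10:4
Every vertex has even degree and the edges form a single connected piece, so an Eulerian circuit exists.

Yes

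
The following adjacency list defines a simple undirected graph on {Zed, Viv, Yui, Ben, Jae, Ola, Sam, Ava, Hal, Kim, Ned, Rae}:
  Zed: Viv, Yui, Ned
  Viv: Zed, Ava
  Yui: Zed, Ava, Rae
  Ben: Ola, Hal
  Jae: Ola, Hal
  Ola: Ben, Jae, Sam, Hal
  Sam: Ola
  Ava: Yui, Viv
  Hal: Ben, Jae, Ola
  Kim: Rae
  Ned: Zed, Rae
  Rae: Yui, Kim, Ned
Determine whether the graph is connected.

Component: {Ben, Jae, Ola, Sam, Hal}
Component: {Zed, Viv, Yui, Ava, Kim, Ned, Rae}
No edge joins these 2 groups, so the graph is disconnected.

No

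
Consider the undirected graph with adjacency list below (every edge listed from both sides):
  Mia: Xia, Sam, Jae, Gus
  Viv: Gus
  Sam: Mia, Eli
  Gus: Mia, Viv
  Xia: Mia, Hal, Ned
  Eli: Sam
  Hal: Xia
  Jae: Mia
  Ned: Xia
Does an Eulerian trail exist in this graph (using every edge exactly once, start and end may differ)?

No

Degrees: Mia:4, Viv:1, Sam:2, Gus:2, Xia:3, Eli:1, Hal:1, Jae:1, Ned:1
Odd-degree vertices: Viv, Xia, Eli, Hal, Jae, Ned (6 total).
An Eulerian trail requires 0 or 2 odd-degree vertices; here there are 6.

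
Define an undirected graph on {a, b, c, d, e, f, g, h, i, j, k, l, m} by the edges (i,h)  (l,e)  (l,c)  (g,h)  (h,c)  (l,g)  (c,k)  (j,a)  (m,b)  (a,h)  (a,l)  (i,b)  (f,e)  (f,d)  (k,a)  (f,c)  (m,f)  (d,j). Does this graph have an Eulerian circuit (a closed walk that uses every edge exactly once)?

Yes

Degrees: a:4, b:2, c:4, d:2, e:2, f:4, g:2, h:4, i:2, j:2, k:2, l:4, m:2
Every vertex has even degree and the edges form a single connected piece, so an Eulerian circuit exists.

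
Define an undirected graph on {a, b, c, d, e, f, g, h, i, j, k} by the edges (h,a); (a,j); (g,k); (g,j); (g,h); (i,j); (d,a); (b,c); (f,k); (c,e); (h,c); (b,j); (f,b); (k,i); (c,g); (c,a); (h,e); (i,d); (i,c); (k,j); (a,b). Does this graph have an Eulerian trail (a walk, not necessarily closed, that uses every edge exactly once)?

Degrees: a:5, b:4, c:6, d:2, e:2, f:2, g:4, h:4, i:4, j:5, k:4
Odd-degree vertices: a, j (2 total).
With 2 odd-degree vertices and all edges in one connected piece, an Eulerian trail exists (from a to j).

Yes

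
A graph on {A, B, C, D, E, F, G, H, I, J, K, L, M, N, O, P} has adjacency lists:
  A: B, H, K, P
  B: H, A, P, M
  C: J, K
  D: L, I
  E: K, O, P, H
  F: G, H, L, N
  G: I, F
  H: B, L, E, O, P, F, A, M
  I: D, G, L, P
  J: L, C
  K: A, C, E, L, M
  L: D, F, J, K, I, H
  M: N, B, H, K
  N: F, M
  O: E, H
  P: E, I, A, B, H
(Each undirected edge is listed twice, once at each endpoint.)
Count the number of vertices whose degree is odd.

2

Degrees: A:4, B:4, C:2, D:2, E:4, F:4, G:2, H:8, I:4, J:2, K:5, L:6, M:4, N:2, O:2, P:5
Odd-degree vertices: K, P.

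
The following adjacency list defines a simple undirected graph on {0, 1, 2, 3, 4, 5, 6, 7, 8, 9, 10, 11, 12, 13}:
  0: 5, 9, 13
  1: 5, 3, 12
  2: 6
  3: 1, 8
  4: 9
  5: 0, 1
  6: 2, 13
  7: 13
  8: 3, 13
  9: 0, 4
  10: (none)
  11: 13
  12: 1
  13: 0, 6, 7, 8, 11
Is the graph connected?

No

Component: {10}
Component: {0, 1, 2, 3, 4, 5, 6, 7, 8, 9, 11, 12, 13}
No edge joins these 2 groups, so the graph is disconnected.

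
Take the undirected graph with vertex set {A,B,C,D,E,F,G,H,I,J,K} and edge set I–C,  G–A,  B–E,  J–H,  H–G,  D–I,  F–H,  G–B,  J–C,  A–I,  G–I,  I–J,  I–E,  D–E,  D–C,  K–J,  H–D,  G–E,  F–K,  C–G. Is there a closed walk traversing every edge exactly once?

Degrees: A:2, B:2, C:4, D:4, E:4, F:2, G:6, H:4, I:6, J:4, K:2
All degrees are even and the non-isolated vertices are connected — an Eulerian circuit exists.

Yes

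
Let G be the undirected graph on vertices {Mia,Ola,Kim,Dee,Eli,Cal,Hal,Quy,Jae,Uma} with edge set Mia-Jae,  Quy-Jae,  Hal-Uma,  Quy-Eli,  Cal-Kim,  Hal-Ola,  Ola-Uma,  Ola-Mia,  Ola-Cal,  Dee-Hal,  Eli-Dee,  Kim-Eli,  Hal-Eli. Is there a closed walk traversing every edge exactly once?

Yes

Degrees: Mia:2, Ola:4, Kim:2, Dee:2, Eli:4, Cal:2, Hal:4, Quy:2, Jae:2, Uma:2
All degrees are even and the non-isolated vertices are connected — an Eulerian circuit exists.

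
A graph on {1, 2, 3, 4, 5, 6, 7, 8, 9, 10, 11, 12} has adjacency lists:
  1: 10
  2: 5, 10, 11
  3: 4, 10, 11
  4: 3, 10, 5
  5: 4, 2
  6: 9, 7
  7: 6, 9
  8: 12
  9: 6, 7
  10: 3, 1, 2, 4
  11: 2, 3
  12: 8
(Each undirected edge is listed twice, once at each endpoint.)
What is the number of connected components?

3

Component: {8, 12}
Component: {6, 7, 9}
Component: {1, 2, 3, 4, 5, 10, 11}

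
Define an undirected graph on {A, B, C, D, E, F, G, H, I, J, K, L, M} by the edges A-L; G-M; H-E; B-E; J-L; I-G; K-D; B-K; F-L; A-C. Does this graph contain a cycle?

|V| = 13, |E| = 10, number of components = 3.
A forest on 13 vertices with 3 components has exactly 10 edges, which matches — so no cycle.

No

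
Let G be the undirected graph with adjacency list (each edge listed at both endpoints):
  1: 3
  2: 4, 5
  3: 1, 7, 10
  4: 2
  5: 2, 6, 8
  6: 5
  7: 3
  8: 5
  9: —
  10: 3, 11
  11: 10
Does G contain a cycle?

No

|V| = 11, |E| = 8, number of components = 3.
Since 8 = 11 - 3, the graph is a forest and contains no cycle.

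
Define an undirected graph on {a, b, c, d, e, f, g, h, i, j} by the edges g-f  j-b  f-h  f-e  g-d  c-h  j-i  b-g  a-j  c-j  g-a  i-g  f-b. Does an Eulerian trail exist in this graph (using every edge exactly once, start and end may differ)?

Degrees: a:2, b:3, c:2, d:1, e:1, f:4, g:5, h:2, i:2, j:4
Odd-degree vertices: b, d, e, g (4 total).
An Eulerian trail requires 0 or 2 odd-degree vertices; here there are 4.

No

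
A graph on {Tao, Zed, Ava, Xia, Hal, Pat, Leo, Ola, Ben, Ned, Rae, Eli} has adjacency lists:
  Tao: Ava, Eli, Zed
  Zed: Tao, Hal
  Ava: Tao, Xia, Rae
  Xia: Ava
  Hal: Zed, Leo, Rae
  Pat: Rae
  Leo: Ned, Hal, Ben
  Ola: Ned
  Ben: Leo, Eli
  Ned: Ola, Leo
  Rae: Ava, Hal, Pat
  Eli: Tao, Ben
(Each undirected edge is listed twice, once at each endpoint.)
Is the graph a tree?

|V| = 12, |E| = 13.
Connected but with 13 > 11 edges, so it has a cycle and is not a tree.

No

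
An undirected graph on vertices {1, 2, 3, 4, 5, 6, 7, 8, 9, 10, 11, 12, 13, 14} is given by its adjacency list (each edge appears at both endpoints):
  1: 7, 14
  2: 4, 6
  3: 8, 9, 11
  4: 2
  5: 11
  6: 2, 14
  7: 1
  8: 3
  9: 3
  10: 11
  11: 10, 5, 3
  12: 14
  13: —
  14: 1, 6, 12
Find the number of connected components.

3

Component: {13}
Component: {3, 5, 8, 9, 10, 11}
Component: {1, 2, 4, 6, 7, 12, 14}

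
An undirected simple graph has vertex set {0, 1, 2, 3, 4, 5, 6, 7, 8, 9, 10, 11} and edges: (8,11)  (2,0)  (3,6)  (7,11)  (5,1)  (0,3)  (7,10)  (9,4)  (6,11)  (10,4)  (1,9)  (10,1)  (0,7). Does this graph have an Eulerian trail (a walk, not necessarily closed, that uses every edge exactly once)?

No

Degrees: 0:3, 1:3, 2:1, 3:2, 4:2, 5:1, 6:2, 7:3, 8:1, 9:2, 10:3, 11:3
Odd-degree vertices: 0, 1, 2, 5, 7, 8, 10, 11 (8 total).
An Eulerian trail requires 0 or 2 odd-degree vertices; here there are 8.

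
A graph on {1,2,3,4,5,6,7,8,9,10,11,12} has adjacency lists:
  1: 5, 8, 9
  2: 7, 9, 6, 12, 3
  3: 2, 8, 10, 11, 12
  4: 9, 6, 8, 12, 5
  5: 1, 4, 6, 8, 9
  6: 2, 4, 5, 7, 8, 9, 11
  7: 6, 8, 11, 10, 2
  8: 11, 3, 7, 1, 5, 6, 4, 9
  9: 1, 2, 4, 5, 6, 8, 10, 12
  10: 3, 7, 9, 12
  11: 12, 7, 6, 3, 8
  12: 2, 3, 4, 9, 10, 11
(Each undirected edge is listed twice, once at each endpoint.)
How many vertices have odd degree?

8

Degrees: 1:3, 2:5, 3:5, 4:5, 5:5, 6:7, 7:5, 8:8, 9:8, 10:4, 11:5, 12:6
Odd-degree vertices: 1, 2, 3, 4, 5, 6, 7, 11.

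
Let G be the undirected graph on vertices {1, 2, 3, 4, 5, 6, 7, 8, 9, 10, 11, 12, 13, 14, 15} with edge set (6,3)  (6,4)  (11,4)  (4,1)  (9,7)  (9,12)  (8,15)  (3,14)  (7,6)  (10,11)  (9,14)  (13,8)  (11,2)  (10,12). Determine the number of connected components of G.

3

Component: {5}
Component: {8, 13, 15}
Component: {1, 2, 3, 4, 6, 7, 9, 10, 11, 12, 14}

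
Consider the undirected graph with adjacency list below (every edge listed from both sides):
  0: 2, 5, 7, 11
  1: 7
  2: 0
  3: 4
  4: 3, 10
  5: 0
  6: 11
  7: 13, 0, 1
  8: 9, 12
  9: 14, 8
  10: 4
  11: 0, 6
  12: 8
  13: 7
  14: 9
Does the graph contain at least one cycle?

No

The graph has 15 vertices, 12 edges, and 3 connected components.
A forest on 15 vertices with 3 components has exactly 12 edges, which matches — so no cycle.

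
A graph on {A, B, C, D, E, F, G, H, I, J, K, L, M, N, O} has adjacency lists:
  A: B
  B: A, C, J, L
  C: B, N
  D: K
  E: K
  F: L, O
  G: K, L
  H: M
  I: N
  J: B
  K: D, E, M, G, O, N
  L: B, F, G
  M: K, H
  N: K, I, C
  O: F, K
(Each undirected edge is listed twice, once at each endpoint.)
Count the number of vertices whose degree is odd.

Degrees: A:1, B:4, C:2, D:1, E:1, F:2, G:2, H:1, I:1, J:1, K:6, L:3, M:2, N:3, O:2
Odd-degree vertices: A, D, E, H, I, J, L, N.

8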